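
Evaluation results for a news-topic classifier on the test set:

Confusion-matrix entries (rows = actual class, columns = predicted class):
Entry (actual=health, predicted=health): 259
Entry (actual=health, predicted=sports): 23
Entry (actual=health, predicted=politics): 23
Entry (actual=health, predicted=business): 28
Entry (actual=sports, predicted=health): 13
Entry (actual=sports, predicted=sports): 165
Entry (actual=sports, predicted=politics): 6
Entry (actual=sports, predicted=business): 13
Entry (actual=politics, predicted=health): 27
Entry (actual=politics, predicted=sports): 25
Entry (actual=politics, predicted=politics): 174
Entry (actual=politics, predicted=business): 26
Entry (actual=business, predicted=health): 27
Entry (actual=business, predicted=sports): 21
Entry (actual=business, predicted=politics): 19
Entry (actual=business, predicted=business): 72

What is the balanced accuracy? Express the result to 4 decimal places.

0.7060

Balanced accuracy = mean of per-class recall.
  health: recall = 259/333 = 0.77778
  sports: recall = 165/197 = 0.83756
  politics: recall = 174/252 = 0.69048
  business: recall = 72/139 = 0.51799
Mean = (0.77778 + 0.83756 + 0.69048 + 0.51799) / 4 = 0.7060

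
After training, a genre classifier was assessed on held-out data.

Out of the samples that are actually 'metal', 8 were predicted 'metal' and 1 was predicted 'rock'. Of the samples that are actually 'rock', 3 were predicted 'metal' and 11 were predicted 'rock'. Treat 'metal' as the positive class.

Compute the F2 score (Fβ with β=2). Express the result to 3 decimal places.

0.851

Fβ = (1+β²)·TP / ((1+β²)·TP + β²·FN + FP), with β²=4
= 5·8 / (5·8 + 4·1 + 3) = 0.851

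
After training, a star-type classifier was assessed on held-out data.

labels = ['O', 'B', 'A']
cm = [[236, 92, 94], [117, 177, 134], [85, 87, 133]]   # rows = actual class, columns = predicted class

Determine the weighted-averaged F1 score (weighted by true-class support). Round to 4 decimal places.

0.4733

Per-class F1 score (2·TP/(2·TP+FP+FN)):
  O: TP=236, FP=117+85=202, FN=92+94=186 → 472/860 = 0.54884
  B: TP=177, FP=92+87=179, FN=117+134=251 → 354/784 = 0.45153
  A: TP=133, FP=94+134=228, FN=85+87=172 → 266/666 = 0.39940
Weighted-F1 score = Σ (supportᵢ/N)·F1 scoreᵢ with N=1155: (422/1155)·0.54884 + (428/1155)·0.45153 + (305/1155)·0.39940 = 0.4733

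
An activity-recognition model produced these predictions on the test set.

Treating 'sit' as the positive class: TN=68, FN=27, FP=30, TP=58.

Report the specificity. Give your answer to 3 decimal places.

0.694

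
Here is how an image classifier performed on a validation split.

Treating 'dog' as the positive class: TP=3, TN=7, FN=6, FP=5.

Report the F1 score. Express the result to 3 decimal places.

Precision = TP/(TP+FP) = 3/8 = 0.3750
Recall = TP/(TP+FN) = 3/9 = 0.3333
F1 = 2·TP/(2·TP+FP+FN) = 6/17 = 0.353

0.353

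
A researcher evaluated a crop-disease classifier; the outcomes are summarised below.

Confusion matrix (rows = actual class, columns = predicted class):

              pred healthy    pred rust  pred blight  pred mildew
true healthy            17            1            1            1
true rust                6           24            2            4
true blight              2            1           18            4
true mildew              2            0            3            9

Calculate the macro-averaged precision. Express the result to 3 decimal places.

0.701

Per-class precision (TP/(TP+FP)):
  healthy: TP=17, FP=6+2+2=10 → 17/27 = 0.6296
  rust: TP=24, FP=1+1+0=2 → 24/26 = 0.9231
  blight: TP=18, FP=1+2+3=6 → 18/24 = 0.7500
  mildew: TP=9, FP=1+4+4=9 → 9/18 = 0.5000
Macro-precision = mean = (0.6296 + 0.9231 + 0.7500 + 0.5000) / 4 = 0.701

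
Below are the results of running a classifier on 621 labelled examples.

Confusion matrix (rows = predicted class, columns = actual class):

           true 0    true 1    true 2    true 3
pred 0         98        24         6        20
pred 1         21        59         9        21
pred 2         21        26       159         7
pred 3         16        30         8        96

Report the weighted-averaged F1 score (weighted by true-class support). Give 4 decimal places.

0.6554

Per-class F1 score (2·TP/(2·TP+FP+FN)):
  0: TP=98, FP=24+6+20=50, FN=21+21+16=58 → 196/304 = 0.64474
  1: TP=59, FP=21+9+21=51, FN=24+26+30=80 → 118/249 = 0.47390
  2: TP=159, FP=21+26+7=54, FN=6+9+8=23 → 318/395 = 0.80506
  3: TP=96, FP=16+30+8=54, FN=20+21+7=48 → 192/294 = 0.65306
Weighted-F1 score = Σ (supportᵢ/N)·F1 scoreᵢ with N=621: (156/621)·0.64474 + (139/621)·0.47390 + (182/621)·0.80506 + (144/621)·0.65306 = 0.6554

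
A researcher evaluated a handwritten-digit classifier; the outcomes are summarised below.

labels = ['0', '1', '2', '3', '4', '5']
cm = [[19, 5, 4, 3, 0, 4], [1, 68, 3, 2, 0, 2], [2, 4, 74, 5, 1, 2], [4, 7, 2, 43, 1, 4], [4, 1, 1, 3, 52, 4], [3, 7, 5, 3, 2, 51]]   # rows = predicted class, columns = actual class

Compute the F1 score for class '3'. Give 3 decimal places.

One-vs-rest for '3': TP = diagonal; FP = other classes predicted '3'; FN = '3' predicted as other.
F1 score = 2·TP/(2·TP+FP+FN).
3: TP=43, FP=4+7+2+1+4=18, FN=3+2+5+3+3=16 → 86/120 = 0.7167

0.717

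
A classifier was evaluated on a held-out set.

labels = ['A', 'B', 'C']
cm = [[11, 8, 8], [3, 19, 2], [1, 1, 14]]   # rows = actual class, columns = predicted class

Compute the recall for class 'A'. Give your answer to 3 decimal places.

recall = TP/(TP+FN).
A: TP=11, FN=8+8=16 → 11/27 = 0.4074

0.407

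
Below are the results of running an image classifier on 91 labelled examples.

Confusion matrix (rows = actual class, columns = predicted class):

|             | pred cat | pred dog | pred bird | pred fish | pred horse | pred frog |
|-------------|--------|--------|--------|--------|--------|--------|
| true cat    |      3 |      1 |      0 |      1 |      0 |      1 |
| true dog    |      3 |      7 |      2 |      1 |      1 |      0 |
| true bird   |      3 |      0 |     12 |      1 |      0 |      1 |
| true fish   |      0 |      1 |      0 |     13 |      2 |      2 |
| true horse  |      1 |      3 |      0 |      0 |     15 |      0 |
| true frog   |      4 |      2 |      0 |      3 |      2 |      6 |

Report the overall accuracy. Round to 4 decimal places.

0.6154

Accuracy = trace / total = (3+7+12+13+15+6=56) / 91 = 56/91 = 0.6154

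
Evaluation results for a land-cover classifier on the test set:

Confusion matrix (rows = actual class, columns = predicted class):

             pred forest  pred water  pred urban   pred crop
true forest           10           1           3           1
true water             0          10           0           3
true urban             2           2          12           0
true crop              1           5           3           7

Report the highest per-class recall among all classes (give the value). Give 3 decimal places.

Per-class recall (TP/(TP+FN)):
  forest: TP=10, FN=1+3+1=5 → 10/15 = 0.6667
  water: TP=10, FN=0+0+3=3 → 10/13 = 0.7692
  urban: TP=12, FN=2+2+0=4 → 12/16 = 0.7500
  crop: TP=7, FN=1+5+3=9 → 7/16 = 0.4375
Highest is class 'water' with recall = 0.769.

0.769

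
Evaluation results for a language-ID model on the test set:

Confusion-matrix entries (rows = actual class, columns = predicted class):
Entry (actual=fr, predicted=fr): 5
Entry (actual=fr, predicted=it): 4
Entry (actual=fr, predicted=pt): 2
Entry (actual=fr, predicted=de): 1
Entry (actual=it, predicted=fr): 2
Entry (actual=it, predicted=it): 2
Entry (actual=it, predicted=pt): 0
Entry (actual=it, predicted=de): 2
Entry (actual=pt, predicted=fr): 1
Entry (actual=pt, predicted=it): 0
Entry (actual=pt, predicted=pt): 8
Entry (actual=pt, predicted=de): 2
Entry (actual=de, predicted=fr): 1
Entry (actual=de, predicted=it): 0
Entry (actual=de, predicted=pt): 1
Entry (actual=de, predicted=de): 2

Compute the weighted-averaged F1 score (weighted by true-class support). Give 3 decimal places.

Per-class F1 score (2·TP/(2·TP+FP+FN)):
  fr: TP=5, FP=2+1+1=4, FN=4+2+1=7 → 10/21 = 0.4762
  it: TP=2, FP=4+0+0=4, FN=2+0+2=4 → 4/12 = 0.3333
  pt: TP=8, FP=2+0+1=3, FN=1+0+2=3 → 16/22 = 0.7273
  de: TP=2, FP=1+2+2=5, FN=1+0+1=2 → 4/11 = 0.3636
Weighted-F1 score = Σ (supportᵢ/N)·F1 scoreᵢ with N=33: (12/33)·0.4762 + (6/33)·0.3333 + (11/33)·0.7273 + (4/33)·0.3636 = 0.520

0.520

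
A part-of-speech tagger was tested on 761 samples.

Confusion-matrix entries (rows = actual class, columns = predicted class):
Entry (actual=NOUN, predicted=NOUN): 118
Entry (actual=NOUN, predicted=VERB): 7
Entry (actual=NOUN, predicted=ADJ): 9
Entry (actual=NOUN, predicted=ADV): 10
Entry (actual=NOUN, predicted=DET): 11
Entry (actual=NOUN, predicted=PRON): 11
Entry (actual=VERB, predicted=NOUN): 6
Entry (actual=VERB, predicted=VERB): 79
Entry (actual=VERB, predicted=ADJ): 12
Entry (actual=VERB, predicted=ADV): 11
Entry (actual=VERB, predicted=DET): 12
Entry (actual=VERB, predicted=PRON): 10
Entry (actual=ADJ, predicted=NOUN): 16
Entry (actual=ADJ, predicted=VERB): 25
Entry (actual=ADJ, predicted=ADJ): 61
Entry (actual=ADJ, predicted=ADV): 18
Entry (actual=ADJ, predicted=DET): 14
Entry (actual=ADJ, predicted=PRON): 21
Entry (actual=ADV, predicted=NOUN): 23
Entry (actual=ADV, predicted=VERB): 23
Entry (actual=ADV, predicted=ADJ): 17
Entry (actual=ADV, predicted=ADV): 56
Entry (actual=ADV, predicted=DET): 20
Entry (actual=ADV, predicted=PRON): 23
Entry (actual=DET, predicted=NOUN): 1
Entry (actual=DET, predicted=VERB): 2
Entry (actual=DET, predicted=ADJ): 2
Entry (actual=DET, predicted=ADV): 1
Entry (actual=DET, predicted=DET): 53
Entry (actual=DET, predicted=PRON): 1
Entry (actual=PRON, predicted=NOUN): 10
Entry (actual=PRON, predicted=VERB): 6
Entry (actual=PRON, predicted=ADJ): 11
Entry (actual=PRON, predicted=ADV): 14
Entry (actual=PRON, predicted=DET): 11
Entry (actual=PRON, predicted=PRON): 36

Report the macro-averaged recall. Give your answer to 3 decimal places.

Per-class recall (TP/(TP+FN)):
  NOUN: TP=118, FN=7+9+10+11+11=48 → 118/166 = 0.7108
  VERB: TP=79, FN=6+12+11+12+10=51 → 79/130 = 0.6077
  ADJ: TP=61, FN=16+25+18+14+21=94 → 61/155 = 0.3935
  ADV: TP=56, FN=23+23+17+20+23=106 → 56/162 = 0.3457
  DET: TP=53, FN=1+2+2+1+1=7 → 53/60 = 0.8833
  PRON: TP=36, FN=10+6+11+14+11=52 → 36/88 = 0.4091
Macro-recall = mean = (0.7108 + 0.6077 + 0.3935 + 0.3457 + 0.8833 + 0.4091) / 6 = 0.558

0.558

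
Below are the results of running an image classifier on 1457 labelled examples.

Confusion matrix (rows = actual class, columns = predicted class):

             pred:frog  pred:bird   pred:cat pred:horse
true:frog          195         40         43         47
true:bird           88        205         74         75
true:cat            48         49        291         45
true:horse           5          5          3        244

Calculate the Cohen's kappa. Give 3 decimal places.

Observed agreement pₒ = trace/N = 935/1457 = 0.6417
Expected agreement pₑ = Σ (rowᵢ·colᵢ)/N² = (325·336 + 442·299 + 433·411 + 257·411)/1457² = 0.2473
κ = (pₒ − pₑ)/(1 − pₑ) = (0.6417 − 0.2473)/(1 − 0.2473) = 0.524

0.524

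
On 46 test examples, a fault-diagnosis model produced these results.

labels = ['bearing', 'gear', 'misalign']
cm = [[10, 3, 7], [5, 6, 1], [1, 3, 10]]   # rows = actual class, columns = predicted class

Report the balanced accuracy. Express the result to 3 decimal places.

Balanced accuracy = mean of per-class recall.
  bearing: recall = 10/20 = 0.5000
  gear: recall = 6/12 = 0.5000
  misalign: recall = 10/14 = 0.7143
Mean = (0.5000 + 0.5000 + 0.7143) / 3 = 0.571

0.571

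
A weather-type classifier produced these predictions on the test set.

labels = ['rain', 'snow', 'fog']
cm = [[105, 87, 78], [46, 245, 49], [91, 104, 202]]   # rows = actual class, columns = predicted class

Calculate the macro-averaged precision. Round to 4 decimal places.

0.5366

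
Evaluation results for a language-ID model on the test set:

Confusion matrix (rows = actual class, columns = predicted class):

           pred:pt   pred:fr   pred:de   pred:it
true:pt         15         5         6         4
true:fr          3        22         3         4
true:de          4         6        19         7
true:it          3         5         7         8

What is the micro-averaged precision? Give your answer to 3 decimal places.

0.529

Micro-averaging pools counts across classes: ΣTP=64, ΣFP=57, ΣFN=57.
Micro-precision = TP/(TP+FP) on pooled counts = 0.529 (equals overall accuracy in single-label multiclass).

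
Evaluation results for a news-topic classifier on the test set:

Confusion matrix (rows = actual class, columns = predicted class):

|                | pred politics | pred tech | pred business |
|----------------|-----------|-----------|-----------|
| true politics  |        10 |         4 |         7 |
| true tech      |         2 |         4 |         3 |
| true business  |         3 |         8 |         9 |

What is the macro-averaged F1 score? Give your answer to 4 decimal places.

0.4457

Per-class F1 score (2·TP/(2·TP+FP+FN)):
  politics: TP=10, FP=2+3=5, FN=4+7=11 → 20/36 = 0.55556
  tech: TP=4, FP=4+8=12, FN=2+3=5 → 8/25 = 0.32000
  business: TP=9, FP=7+3=10, FN=3+8=11 → 18/39 = 0.46154
Macro-F1 score = mean = (0.55556 + 0.32000 + 0.46154) / 3 = 0.4457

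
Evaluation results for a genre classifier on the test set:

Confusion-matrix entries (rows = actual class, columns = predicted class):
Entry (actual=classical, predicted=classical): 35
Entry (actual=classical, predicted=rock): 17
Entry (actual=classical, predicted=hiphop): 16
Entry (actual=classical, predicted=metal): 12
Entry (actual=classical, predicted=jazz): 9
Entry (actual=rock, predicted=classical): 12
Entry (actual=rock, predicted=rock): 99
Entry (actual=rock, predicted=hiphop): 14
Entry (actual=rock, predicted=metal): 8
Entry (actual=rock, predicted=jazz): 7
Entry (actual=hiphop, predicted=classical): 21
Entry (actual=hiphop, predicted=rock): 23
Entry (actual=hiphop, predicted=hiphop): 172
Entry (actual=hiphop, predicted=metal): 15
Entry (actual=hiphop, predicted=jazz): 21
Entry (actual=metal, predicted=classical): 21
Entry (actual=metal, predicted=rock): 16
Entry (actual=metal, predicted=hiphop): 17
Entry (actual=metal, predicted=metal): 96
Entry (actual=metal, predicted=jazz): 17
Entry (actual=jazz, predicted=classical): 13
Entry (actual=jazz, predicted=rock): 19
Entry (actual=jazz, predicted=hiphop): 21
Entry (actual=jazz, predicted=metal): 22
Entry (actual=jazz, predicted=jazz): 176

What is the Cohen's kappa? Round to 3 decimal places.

0.543

Observed agreement pₒ = trace/N = 578/899 = 0.6429
Expected agreement pₑ = Σ (rowᵢ·colᵢ)/N² = (89·102 + 140·174 + 252·240 + 167·153 + 251·230)/899² = 0.2193
κ = (pₒ − pₑ)/(1 − pₑ) = (0.6429 − 0.2193)/(1 − 0.2193) = 0.543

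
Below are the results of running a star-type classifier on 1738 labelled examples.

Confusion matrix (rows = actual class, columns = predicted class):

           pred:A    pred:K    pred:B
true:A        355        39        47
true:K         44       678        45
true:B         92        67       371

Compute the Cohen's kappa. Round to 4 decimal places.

Observed agreement pₒ = trace/N = 1404/1738 = 0.80783
Expected agreement pₑ = Σ (rowᵢ·colᵢ)/N² = (441·491 + 767·784 + 530·463)/1738² = 0.35199
κ = (pₒ − pₑ)/(1 − pₑ) = (0.80783 − 0.35199)/(1 − 0.35199) = 0.7034

0.7034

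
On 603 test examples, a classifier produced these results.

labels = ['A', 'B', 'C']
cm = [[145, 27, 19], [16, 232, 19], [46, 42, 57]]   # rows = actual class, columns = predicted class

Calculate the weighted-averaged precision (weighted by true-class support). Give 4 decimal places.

0.7074

Per-class precision (TP/(TP+FP)):
  A: TP=145, FP=16+46=62 → 145/207 = 0.70048
  B: TP=232, FP=27+42=69 → 232/301 = 0.77076
  C: TP=57, FP=19+19=38 → 57/95 = 0.60000
Weighted-precision = Σ (supportᵢ/N)·precisionᵢ with N=603: (191/603)·0.70048 + (267/603)·0.77076 + (145/603)·0.60000 = 0.7074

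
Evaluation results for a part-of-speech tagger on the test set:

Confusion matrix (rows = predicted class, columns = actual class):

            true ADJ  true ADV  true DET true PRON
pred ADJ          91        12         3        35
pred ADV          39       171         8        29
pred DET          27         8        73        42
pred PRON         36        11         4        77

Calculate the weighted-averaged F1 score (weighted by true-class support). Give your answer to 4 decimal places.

Per-class F1 score (2·TP/(2·TP+FP+FN)):
  ADJ: TP=91, FP=12+3+35=50, FN=39+27+36=102 → 182/334 = 0.54491
  ADV: TP=171, FP=39+8+29=76, FN=12+8+11=31 → 342/449 = 0.76169
  DET: TP=73, FP=27+8+42=77, FN=3+8+4=15 → 146/238 = 0.61345
  PRON: TP=77, FP=36+11+4=51, FN=35+29+42=106 → 154/311 = 0.49518
Weighted-F1 score = Σ (supportᵢ/N)·F1 scoreᵢ with N=666: (193/666)·0.54491 + (202/666)·0.76169 + (88/666)·0.61345 + (183/666)·0.49518 = 0.6061

0.6061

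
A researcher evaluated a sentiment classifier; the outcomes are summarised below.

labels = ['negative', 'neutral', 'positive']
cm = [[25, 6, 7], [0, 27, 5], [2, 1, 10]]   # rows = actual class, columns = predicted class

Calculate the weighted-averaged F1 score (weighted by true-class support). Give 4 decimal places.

0.7571

Per-class F1 score (2·TP/(2·TP+FP+FN)):
  negative: TP=25, FP=0+2=2, FN=6+7=13 → 50/65 = 0.76923
  neutral: TP=27, FP=6+1=7, FN=0+5=5 → 54/66 = 0.81818
  positive: TP=10, FP=7+5=12, FN=2+1=3 → 20/35 = 0.57143
Weighted-F1 score = Σ (supportᵢ/N)·F1 scoreᵢ with N=83: (38/83)·0.76923 + (32/83)·0.81818 + (13/83)·0.57143 = 0.7571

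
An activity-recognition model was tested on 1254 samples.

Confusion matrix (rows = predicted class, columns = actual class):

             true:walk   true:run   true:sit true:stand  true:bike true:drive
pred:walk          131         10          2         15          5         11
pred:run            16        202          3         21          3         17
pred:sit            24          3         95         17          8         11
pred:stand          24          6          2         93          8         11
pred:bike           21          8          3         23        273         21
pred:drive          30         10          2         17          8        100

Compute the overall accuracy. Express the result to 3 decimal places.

0.713

Accuracy = trace / total = (131+202+95+93+273+100=894) / 1254 = 894/1254 = 0.713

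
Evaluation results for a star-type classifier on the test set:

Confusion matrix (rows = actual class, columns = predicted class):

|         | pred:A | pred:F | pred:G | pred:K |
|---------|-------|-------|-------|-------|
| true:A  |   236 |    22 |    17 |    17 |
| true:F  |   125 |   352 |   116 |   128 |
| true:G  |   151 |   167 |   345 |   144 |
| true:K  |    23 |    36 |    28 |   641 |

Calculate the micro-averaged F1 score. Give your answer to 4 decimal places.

0.6177

Micro-averaging pools counts across classes: ΣTP=1574, ΣFP=974, ΣFN=974.
Micro-F1 score = 2·TP/(2·TP+FP+FN) on pooled counts = 0.6177 (equals overall accuracy in single-label multiclass).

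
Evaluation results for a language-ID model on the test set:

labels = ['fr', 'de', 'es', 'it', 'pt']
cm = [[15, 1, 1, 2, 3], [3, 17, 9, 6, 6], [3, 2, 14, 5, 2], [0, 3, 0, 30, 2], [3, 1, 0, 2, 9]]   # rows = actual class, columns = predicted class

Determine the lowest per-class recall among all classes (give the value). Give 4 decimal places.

Per-class recall (TP/(TP+FN)):
  fr: TP=15, FN=1+1+2+3=7 → 15/22 = 0.68182
  de: TP=17, FN=3+9+6+6=24 → 17/41 = 0.41463
  es: TP=14, FN=3+2+5+2=12 → 14/26 = 0.53846
  it: TP=30, FN=0+3+0+2=5 → 30/35 = 0.85714
  pt: TP=9, FN=3+1+0+2=6 → 9/15 = 0.60000
Lowest is class 'de' with recall = 0.4146.

0.4146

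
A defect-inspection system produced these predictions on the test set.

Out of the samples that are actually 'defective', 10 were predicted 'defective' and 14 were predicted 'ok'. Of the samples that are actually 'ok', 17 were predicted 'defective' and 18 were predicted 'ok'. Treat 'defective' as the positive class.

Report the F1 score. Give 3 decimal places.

Precision = TP/(TP+FP) = 10/27 = 0.3704
Recall = TP/(TP+FN) = 10/24 = 0.4167
F1 = 2·TP/(2·TP+FP+FN) = 20/51 = 0.392

0.392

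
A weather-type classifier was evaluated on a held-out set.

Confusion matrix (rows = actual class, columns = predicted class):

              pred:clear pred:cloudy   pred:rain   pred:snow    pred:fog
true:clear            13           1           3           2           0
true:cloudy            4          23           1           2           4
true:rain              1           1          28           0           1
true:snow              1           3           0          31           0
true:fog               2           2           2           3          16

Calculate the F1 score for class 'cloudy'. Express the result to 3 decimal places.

0.719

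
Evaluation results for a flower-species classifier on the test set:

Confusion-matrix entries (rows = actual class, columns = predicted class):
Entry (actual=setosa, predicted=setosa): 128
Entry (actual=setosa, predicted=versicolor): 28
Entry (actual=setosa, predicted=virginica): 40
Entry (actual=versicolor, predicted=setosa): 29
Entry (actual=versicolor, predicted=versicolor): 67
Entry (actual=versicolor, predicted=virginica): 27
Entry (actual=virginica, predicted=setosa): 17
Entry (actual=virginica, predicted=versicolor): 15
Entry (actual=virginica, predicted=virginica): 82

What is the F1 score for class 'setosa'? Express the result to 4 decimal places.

One-vs-rest for 'setosa': TP = diagonal; FP = other classes predicted 'setosa'; FN = 'setosa' predicted as other.
F1 score = 2·TP/(2·TP+FP+FN).
setosa: TP=128, FP=29+17=46, FN=28+40=68 → 256/370 = 0.69189

0.6919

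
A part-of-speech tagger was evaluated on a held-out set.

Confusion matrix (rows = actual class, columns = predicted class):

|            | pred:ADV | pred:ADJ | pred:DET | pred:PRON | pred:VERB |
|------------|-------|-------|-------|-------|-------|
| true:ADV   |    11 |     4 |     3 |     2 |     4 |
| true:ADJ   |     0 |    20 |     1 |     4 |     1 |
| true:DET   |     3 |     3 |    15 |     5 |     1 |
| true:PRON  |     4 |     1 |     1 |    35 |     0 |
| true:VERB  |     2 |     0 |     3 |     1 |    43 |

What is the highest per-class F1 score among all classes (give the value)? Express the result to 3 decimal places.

0.878

Per-class F1 score (2·TP/(2·TP+FP+FN)):
  ADV: TP=11, FP=0+3+4+2=9, FN=4+3+2+4=13 → 22/44 = 0.5000
  ADJ: TP=20, FP=4+3+1+0=8, FN=0+1+4+1=6 → 40/54 = 0.7407
  DET: TP=15, FP=3+1+1+3=8, FN=3+3+5+1=12 → 30/50 = 0.6000
  PRON: TP=35, FP=2+4+5+1=12, FN=4+1+1+0=6 → 70/88 = 0.7955
  VERB: TP=43, FP=4+1+1+0=6, FN=2+0+3+1=6 → 86/98 = 0.8776
Highest is class 'VERB' with F1 score = 0.878.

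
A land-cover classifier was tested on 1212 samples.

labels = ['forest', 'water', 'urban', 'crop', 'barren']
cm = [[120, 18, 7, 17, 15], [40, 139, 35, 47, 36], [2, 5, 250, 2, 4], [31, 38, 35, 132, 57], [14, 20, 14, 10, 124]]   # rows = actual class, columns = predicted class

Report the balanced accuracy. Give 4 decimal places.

0.6457

Balanced accuracy = mean of per-class recall.
  forest: recall = 120/177 = 0.67797
  water: recall = 139/297 = 0.46801
  urban: recall = 250/263 = 0.95057
  crop: recall = 132/293 = 0.45051
  barren: recall = 124/182 = 0.68132
Mean = (0.67797 + 0.46801 + 0.95057 + 0.45051 + 0.68132) / 5 = 0.6457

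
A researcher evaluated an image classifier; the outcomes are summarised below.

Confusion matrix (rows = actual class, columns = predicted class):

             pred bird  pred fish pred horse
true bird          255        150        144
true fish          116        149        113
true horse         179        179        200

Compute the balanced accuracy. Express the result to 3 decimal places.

0.406

Balanced accuracy = mean of per-class recall.
  bird: recall = 255/549 = 0.4645
  fish: recall = 149/378 = 0.3942
  horse: recall = 200/558 = 0.3584
Mean = (0.4645 + 0.3942 + 0.3584) / 3 = 0.406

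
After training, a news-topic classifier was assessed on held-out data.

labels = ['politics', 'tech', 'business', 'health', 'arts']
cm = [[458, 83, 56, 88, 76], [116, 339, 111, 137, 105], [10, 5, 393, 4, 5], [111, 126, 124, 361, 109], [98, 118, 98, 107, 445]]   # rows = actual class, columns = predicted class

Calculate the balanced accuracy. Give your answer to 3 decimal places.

Balanced accuracy = mean of per-class recall.
  politics: recall = 458/761 = 0.6018
  tech: recall = 339/808 = 0.4196
  business: recall = 393/417 = 0.9424
  health: recall = 361/831 = 0.4344
  arts: recall = 445/866 = 0.5139
Mean = (0.6018 + 0.4196 + 0.9424 + 0.4344 + 0.5139) / 5 = 0.582

0.582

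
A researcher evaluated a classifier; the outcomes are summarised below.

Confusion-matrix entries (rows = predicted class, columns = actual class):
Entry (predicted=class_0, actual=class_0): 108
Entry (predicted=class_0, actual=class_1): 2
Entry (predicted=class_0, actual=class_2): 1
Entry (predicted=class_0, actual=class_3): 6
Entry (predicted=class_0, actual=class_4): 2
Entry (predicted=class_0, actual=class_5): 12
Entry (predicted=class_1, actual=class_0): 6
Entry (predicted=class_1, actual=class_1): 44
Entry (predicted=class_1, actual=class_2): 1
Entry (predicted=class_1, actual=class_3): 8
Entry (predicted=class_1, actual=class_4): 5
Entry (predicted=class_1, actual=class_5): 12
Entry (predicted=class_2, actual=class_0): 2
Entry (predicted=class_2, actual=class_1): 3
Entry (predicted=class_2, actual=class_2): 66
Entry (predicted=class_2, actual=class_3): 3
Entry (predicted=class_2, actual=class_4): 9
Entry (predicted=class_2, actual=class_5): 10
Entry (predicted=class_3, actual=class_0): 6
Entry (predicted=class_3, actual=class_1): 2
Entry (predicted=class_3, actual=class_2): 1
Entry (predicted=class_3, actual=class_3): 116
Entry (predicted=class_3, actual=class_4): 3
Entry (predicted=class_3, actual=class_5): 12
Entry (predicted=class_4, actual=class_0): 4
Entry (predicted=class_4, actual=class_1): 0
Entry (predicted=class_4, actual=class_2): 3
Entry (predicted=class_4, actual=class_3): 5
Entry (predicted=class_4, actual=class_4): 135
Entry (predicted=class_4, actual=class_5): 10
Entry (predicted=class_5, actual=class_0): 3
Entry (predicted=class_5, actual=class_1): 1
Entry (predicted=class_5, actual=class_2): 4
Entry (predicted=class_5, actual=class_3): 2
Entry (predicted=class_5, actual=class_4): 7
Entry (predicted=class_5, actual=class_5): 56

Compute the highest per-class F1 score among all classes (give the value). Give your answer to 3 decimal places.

0.849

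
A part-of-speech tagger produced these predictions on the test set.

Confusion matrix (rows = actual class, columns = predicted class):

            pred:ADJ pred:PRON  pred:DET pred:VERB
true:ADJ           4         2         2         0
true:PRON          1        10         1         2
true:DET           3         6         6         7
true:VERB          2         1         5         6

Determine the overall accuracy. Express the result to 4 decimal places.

0.4483

Accuracy = trace / total = (4+10+6+6=26) / 58 = 26/58 = 0.4483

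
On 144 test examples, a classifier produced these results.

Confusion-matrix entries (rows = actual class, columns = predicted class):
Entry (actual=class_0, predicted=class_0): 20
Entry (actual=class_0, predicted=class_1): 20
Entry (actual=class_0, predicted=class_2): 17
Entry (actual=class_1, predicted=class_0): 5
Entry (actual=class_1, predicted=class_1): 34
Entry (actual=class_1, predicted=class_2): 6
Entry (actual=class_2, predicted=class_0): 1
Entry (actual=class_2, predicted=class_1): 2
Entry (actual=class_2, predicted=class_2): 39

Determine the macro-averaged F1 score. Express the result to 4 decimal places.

0.6351

Per-class F1 score (2·TP/(2·TP+FP+FN)):
  class_0: TP=20, FP=5+1=6, FN=20+17=37 → 40/83 = 0.48193
  class_1: TP=34, FP=20+2=22, FN=5+6=11 → 68/101 = 0.67327
  class_2: TP=39, FP=17+6=23, FN=1+2=3 → 78/104 = 0.75000
Macro-F1 score = mean = (0.48193 + 0.67327 + 0.75000) / 3 = 0.6351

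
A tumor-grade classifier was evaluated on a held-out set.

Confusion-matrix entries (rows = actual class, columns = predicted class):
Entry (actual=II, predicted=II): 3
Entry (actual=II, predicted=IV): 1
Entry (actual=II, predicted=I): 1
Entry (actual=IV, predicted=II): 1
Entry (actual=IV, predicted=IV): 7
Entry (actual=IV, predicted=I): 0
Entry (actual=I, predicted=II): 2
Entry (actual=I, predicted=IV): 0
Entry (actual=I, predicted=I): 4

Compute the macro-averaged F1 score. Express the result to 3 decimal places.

0.716

Per-class F1 score (2·TP/(2·TP+FP+FN)):
  II: TP=3, FP=1+2=3, FN=1+1=2 → 6/11 = 0.5455
  IV: TP=7, FP=1+0=1, FN=1+0=1 → 14/16 = 0.8750
  I: TP=4, FP=1+0=1, FN=2+0=2 → 8/11 = 0.7273
Macro-F1 score = mean = (0.5455 + 0.8750 + 0.7273) / 3 = 0.716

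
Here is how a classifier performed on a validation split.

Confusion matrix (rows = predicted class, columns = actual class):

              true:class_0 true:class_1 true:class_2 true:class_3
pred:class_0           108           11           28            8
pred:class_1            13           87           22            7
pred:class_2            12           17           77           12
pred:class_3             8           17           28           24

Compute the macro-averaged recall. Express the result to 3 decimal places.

Per-class recall (TP/(TP+FN)):
  class_0: TP=108, FN=13+12+8=33 → 108/141 = 0.7660
  class_1: TP=87, FN=11+17+17=45 → 87/132 = 0.6591
  class_2: TP=77, FN=28+22+28=78 → 77/155 = 0.4968
  class_3: TP=24, FN=8+7+12=27 → 24/51 = 0.4706
Macro-recall = mean = (0.7660 + 0.6591 + 0.4968 + 0.4706) / 4 = 0.598

0.598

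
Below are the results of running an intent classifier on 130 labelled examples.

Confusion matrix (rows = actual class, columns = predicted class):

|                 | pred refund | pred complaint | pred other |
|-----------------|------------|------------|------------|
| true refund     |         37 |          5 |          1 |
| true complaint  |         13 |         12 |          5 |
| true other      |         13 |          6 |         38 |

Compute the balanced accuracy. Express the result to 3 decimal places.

0.642

Balanced accuracy = mean of per-class recall.
  refund: recall = 37/43 = 0.8605
  complaint: recall = 12/30 = 0.4000
  other: recall = 38/57 = 0.6667
Mean = (0.8605 + 0.4000 + 0.6667) / 3 = 0.642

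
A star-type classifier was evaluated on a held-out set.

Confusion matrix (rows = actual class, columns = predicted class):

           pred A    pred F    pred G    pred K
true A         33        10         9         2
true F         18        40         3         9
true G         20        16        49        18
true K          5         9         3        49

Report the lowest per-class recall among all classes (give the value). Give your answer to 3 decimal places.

0.476

Per-class recall (TP/(TP+FN)):
  A: TP=33, FN=10+9+2=21 → 33/54 = 0.6111
  F: TP=40, FN=18+3+9=30 → 40/70 = 0.5714
  G: TP=49, FN=20+16+18=54 → 49/103 = 0.4757
  K: TP=49, FN=5+9+3=17 → 49/66 = 0.7424
Lowest is class 'G' with recall = 0.476.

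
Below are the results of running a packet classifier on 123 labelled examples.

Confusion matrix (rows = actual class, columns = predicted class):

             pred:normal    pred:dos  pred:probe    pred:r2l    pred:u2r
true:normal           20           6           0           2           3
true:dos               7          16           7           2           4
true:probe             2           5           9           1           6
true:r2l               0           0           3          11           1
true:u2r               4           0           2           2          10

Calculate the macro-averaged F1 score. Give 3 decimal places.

0.537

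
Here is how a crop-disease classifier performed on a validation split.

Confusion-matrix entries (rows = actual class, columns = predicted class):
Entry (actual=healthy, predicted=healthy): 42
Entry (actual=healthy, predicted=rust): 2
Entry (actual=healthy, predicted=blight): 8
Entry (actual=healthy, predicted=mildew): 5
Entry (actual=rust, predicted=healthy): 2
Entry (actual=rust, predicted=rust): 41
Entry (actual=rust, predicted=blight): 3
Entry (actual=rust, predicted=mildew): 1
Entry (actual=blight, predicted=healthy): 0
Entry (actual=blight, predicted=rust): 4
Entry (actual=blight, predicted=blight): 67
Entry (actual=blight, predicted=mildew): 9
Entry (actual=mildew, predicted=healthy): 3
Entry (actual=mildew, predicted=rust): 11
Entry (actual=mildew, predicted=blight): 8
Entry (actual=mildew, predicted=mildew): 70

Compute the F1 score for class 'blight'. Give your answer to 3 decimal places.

0.807

F1 score = 2·TP/(2·TP+FP+FN).
blight: TP=67, FP=8+3+8=19, FN=0+4+9=13 → 134/166 = 0.8072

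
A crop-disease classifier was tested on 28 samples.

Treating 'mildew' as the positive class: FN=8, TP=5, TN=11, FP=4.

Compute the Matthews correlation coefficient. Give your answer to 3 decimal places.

MCC = (TP·TN − FP·FN) / √((TP+FP)(TP+FN)(TN+FP)(TN+FN))
Numerator = 5·11 − 4·8 = 23
Denominator = √(9·13·15·19) = √33345 = 182.6061
MCC = 23 / 182.6061 = 0.126

0.126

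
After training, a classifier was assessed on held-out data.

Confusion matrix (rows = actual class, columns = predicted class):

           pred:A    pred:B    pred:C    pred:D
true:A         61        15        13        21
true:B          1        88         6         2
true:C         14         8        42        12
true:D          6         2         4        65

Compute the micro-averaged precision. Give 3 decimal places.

Micro-averaging pools counts across classes: ΣTP=256, ΣFP=104, ΣFN=104.
Micro-precision = TP/(TP+FP) on pooled counts = 0.711 (equals overall accuracy in single-label multiclass).

0.711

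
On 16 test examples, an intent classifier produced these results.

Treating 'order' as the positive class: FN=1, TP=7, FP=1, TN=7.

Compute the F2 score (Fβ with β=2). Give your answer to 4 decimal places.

0.8750

Fβ = (1+β²)·TP / ((1+β²)·TP + β²·FN + FP), with β²=4
= 5·7 / (5·7 + 4·1 + 1) = 0.8750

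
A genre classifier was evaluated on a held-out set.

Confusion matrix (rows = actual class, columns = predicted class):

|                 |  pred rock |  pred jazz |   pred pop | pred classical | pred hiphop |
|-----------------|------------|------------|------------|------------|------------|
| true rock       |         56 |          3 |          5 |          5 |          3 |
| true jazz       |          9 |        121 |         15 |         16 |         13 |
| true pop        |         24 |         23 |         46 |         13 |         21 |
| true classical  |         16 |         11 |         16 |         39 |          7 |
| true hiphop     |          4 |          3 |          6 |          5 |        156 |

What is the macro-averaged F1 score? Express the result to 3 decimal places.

Per-class F1 score (2·TP/(2·TP+FP+FN)):
  rock: TP=56, FP=9+24+16+4=53, FN=3+5+5+3=16 → 112/181 = 0.6188
  jazz: TP=121, FP=3+23+11+3=40, FN=9+15+16+13=53 → 242/335 = 0.7224
  pop: TP=46, FP=5+15+16+6=42, FN=24+23+13+21=81 → 92/215 = 0.4279
  classical: TP=39, FP=5+16+13+5=39, FN=16+11+16+7=50 → 78/167 = 0.4671
  hiphop: TP=156, FP=3+13+21+7=44, FN=4+3+6+5=18 → 312/374 = 0.8342
Macro-F1 score = mean = (0.6188 + 0.7224 + 0.4279 + 0.4671 + 0.8342) / 5 = 0.614

0.614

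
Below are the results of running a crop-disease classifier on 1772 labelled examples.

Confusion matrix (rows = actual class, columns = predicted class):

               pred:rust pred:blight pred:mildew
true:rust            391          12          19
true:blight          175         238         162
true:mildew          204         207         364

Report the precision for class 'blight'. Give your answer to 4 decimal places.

0.5208

One-vs-rest for 'blight': TP = diagonal; FP = other classes predicted 'blight'; FN = 'blight' predicted as other.
precision = TP/(TP+FP).
blight: TP=238, FP=12+207=219 → 238/457 = 0.52079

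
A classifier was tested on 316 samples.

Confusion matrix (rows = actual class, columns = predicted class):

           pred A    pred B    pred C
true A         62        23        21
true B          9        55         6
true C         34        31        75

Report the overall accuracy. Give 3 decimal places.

Accuracy = trace / total = (62+55+75=192) / 316 = 192/316 = 0.608

0.608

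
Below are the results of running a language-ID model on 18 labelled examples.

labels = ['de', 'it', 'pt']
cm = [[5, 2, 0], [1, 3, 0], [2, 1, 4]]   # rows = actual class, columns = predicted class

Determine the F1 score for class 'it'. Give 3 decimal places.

One-vs-rest for 'it': TP = diagonal; FP = other classes predicted 'it'; FN = 'it' predicted as other.
F1 score = 2·TP/(2·TP+FP+FN).
it: TP=3, FP=2+1=3, FN=1+0=1 → 6/10 = 0.6000

0.600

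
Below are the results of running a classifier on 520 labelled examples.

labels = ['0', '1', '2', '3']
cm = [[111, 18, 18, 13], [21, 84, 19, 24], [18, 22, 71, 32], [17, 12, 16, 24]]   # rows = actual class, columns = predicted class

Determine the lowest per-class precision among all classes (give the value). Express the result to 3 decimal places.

0.258

Per-class precision (TP/(TP+FP)):
  0: TP=111, FP=21+18+17=56 → 111/167 = 0.6647
  1: TP=84, FP=18+22+12=52 → 84/136 = 0.6176
  2: TP=71, FP=18+19+16=53 → 71/124 = 0.5726
  3: TP=24, FP=13+24+32=69 → 24/93 = 0.2581
Lowest is class '3' with precision = 0.258.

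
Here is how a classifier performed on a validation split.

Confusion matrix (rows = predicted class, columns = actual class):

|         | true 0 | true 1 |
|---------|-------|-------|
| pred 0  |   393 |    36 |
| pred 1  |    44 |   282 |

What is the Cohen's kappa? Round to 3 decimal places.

Observed agreement pₒ = trace/N = 675/755 = 0.8940
Expected agreement pₑ = Σ (rowᵢ·colᵢ)/N² = (437·429 + 318·326)/755² = 0.5108
κ = (pₒ − pₑ)/(1 − pₑ) = (0.8940 − 0.5108)/(1 − 0.5108) = 0.783

0.783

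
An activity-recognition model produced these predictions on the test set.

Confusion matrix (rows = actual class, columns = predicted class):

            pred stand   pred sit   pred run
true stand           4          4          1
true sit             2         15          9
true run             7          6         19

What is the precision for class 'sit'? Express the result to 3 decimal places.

0.600

One-vs-rest for 'sit': TP = diagonal; FP = other classes predicted 'sit'; FN = 'sit' predicted as other.
precision = TP/(TP+FP).
sit: TP=15, FP=4+6=10 → 15/25 = 0.6000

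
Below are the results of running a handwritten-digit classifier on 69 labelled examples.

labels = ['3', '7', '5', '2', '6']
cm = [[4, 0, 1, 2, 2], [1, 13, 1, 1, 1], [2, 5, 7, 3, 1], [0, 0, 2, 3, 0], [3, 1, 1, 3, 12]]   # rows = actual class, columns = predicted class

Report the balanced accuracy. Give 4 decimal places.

Balanced accuracy = mean of per-class recall.
  3: recall = 4/9 = 0.44444
  7: recall = 13/17 = 0.76471
  5: recall = 7/18 = 0.38889
  2: recall = 3/5 = 0.60000
  6: recall = 12/20 = 0.60000
Mean = (0.44444 + 0.76471 + 0.38889 + 0.60000 + 0.60000) / 5 = 0.5596

0.5596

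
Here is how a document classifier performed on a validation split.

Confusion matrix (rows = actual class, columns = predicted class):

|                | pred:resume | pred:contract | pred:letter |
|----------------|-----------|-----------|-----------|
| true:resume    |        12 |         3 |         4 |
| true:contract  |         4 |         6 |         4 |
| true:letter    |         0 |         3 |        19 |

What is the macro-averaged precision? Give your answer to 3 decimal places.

Per-class precision (TP/(TP+FP)):
  resume: TP=12, FP=4+0=4 → 12/16 = 0.7500
  contract: TP=6, FP=3+3=6 → 6/12 = 0.5000
  letter: TP=19, FP=4+4=8 → 19/27 = 0.7037
Macro-precision = mean = (0.7500 + 0.5000 + 0.7037) / 3 = 0.651

0.651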